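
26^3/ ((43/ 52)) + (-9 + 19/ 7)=6395772/ 301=21248.41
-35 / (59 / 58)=-2030 / 59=-34.41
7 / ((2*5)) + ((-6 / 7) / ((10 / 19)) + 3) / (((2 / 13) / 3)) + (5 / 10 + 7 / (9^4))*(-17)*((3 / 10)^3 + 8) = -150391571 / 3674160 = -40.93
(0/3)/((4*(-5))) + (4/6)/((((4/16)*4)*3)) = 2/9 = 0.22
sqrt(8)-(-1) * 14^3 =2 * sqrt(2)+ 2744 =2746.83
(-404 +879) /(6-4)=475 /2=237.50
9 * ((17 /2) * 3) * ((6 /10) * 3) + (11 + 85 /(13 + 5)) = 19297 /45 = 428.82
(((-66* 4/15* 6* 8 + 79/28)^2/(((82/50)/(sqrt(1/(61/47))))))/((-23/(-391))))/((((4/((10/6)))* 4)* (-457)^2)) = 1181073905965* sqrt(2867)/19656373325568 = 3.22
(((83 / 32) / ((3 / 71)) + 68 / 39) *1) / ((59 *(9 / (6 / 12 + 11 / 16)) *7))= 213845 / 10603008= 0.02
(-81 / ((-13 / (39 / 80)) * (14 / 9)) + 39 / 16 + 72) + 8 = 94517 / 1120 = 84.39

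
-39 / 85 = -0.46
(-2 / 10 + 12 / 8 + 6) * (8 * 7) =2044 / 5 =408.80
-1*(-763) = 763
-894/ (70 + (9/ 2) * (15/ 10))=-3576/ 307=-11.65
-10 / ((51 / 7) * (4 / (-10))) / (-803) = -175 / 40953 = -0.00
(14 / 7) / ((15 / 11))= 1.47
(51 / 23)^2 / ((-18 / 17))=-4913 / 1058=-4.64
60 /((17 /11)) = 660 /17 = 38.82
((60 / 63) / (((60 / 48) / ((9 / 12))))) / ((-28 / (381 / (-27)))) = 127 / 441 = 0.29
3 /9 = 1 /3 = 0.33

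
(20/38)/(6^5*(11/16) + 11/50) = 500/5078909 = 0.00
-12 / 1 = -12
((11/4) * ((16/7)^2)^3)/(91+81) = 11534336/5058907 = 2.28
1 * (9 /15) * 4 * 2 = 24 /5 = 4.80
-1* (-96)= 96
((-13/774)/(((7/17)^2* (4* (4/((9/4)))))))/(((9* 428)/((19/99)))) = -71383/102848030208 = -0.00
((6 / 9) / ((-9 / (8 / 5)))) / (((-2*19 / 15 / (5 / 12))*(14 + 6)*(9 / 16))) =8 / 4617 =0.00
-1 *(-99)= 99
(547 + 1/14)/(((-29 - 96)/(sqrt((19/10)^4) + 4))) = -5828499/175000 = -33.31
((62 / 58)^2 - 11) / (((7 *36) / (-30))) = 20725 / 17661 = 1.17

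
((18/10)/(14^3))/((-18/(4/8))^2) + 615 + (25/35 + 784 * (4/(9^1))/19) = 23801048339/37537920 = 634.05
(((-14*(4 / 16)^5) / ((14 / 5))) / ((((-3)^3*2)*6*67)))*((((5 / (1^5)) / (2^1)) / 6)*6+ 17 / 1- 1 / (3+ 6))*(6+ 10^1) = 1745 / 25007616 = 0.00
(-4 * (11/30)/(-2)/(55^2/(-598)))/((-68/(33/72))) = 299/306000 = 0.00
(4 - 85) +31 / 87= -7016 / 87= -80.64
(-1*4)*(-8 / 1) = 32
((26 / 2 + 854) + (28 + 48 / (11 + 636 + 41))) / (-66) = -19244 / 1419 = -13.56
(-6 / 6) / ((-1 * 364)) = 1 / 364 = 0.00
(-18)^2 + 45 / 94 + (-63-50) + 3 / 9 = 211.81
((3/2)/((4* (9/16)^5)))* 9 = 59.93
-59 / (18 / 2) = -59 / 9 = -6.56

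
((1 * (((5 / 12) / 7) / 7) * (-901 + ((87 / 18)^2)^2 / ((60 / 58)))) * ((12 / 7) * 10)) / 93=-72598655 / 124023312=-0.59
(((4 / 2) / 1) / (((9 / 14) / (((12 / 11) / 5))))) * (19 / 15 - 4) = -4592 / 2475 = -1.86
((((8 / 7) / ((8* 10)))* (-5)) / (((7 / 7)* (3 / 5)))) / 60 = -1 / 504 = -0.00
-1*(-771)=771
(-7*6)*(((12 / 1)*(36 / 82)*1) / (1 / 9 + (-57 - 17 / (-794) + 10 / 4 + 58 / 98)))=794149272 / 193004999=4.11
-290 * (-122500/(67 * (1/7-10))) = -248675000/4623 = -53790.83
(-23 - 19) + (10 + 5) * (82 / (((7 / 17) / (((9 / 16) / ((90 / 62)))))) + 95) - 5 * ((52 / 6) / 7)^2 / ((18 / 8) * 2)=80612443 / 31752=2538.81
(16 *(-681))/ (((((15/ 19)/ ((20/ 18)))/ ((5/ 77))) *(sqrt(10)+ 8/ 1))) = -2760320/ 18711+ 345040 *sqrt(10)/ 18711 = -89.21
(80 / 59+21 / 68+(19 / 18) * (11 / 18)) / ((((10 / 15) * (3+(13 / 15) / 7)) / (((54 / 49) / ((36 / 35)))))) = 9382825 / 7895616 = 1.19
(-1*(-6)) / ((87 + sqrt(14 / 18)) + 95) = 1404 / 42587 - 18*sqrt(7) / 298109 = 0.03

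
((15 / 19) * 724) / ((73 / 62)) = 673320 / 1387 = 485.45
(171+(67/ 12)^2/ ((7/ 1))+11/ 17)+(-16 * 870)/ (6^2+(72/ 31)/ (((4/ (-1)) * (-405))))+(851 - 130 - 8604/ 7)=-309255402769/ 430302096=-718.69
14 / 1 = 14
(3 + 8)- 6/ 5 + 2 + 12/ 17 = 1063/ 85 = 12.51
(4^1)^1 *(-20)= -80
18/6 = 3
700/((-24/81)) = -4725/2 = -2362.50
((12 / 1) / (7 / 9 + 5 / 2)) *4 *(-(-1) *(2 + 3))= 4320 / 59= 73.22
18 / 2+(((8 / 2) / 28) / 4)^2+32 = 32145 / 784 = 41.00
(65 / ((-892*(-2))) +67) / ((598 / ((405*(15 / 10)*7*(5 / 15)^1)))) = 339046155 / 2133664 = 158.90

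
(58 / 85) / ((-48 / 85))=-29 / 24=-1.21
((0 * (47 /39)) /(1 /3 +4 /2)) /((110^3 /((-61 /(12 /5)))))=0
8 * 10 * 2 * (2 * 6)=1920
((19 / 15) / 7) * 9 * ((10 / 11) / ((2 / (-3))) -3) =-2736 / 385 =-7.11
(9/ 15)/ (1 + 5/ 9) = 27/ 70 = 0.39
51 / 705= 17 / 235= 0.07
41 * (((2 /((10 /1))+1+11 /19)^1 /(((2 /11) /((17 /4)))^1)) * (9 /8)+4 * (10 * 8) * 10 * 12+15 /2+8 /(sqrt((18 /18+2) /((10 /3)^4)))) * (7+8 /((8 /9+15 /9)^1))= 7642400 * sqrt(3) /621+2233510763931 /139840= 15993217.58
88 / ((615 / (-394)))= -34672 / 615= -56.38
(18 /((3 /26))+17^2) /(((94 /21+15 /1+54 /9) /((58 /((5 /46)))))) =4986492 /535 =9320.55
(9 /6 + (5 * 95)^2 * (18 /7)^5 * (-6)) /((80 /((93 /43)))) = -475788493790847 /115632160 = -4114672.72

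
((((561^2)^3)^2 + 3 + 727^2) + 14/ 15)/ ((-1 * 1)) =-14576242809809535159754358027292809/ 15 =-971749520653969010650290500000000.00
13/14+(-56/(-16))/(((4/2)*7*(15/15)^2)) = 33/28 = 1.18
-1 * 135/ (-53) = 135/ 53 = 2.55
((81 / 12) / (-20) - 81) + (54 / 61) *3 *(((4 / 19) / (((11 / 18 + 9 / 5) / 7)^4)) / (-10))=-7304960219373 / 85628867120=-85.31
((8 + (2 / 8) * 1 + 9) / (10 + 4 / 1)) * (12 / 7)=207 / 98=2.11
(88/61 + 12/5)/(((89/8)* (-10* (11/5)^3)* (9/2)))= -46880/65033991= -0.00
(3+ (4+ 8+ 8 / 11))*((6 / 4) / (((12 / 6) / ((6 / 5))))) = 1557 / 110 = 14.15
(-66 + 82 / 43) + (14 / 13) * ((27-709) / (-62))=-29206 / 559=-52.25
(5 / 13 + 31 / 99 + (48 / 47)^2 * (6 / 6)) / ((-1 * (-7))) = 706990 / 2842983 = 0.25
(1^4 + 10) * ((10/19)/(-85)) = -22/323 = -0.07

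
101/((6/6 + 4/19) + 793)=1919/15090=0.13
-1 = -1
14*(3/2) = 21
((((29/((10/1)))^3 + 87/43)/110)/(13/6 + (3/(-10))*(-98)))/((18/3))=0.00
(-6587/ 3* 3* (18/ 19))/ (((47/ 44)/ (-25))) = 130422600/ 893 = 146049.94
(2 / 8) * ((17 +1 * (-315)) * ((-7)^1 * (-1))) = -1043 / 2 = -521.50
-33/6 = -11/2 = -5.50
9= 9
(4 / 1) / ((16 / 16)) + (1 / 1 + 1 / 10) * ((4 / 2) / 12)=251 / 60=4.18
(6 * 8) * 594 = 28512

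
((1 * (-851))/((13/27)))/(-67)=22977/871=26.38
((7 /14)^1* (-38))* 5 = -95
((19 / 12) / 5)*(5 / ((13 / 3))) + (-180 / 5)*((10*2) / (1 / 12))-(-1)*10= -448741 / 52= -8629.63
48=48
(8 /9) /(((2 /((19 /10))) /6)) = 76 /15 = 5.07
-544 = -544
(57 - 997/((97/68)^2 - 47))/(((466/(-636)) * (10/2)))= -98769066/4570295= -21.61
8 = 8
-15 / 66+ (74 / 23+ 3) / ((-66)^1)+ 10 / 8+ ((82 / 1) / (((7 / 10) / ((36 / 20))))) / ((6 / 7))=749675 / 3036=246.93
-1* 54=-54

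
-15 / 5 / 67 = -3 / 67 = -0.04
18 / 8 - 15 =-51 / 4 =-12.75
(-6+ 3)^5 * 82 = -19926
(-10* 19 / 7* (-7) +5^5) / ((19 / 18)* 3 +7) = 19890 / 61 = 326.07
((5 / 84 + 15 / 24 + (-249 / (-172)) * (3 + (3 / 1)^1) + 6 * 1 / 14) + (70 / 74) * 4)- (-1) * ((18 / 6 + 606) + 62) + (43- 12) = 191266729 / 267288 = 715.58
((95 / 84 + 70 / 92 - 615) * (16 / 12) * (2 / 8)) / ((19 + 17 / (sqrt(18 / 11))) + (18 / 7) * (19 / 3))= -292577675 / 43349986 + 140958475 * sqrt(22) / 260099916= -4.21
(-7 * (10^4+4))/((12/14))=-245098/3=-81699.33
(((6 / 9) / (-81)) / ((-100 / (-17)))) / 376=-17 / 4568400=-0.00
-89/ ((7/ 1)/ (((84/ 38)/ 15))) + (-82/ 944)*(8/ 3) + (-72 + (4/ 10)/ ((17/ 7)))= -4227259/ 57171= -73.94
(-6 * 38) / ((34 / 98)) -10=-11342 / 17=-667.18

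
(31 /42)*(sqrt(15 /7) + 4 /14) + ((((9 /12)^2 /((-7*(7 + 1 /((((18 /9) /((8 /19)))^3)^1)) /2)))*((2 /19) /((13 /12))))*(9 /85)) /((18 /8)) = 1646058887 /7809387495 + 31*sqrt(105) /294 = 1.29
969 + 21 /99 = 31984 /33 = 969.21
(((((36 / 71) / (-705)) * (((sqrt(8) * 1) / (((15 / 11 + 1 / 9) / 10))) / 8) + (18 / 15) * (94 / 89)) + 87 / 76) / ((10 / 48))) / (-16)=-244737 / 338200 + 891 * sqrt(2) / 2436010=-0.72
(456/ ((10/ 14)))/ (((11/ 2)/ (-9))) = -57456/ 55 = -1044.65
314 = 314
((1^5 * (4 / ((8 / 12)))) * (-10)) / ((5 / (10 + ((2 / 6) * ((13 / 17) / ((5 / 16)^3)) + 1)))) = -493492 / 2125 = -232.23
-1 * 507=-507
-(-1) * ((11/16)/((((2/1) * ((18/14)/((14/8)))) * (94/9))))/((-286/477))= -23373/312832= -0.07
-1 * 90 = -90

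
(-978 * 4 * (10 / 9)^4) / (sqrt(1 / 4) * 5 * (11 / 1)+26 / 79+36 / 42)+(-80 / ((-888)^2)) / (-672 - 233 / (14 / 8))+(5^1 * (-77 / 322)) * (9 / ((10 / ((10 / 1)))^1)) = -10767539158198477735 / 49253835043146672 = -218.61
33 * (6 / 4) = 99 / 2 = 49.50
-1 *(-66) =66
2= 2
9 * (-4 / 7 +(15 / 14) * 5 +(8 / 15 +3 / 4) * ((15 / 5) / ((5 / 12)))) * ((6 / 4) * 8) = 265086 / 175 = 1514.78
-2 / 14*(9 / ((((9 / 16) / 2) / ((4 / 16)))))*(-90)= 720 / 7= 102.86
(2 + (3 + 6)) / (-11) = -1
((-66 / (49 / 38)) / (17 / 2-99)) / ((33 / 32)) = 4864 / 8869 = 0.55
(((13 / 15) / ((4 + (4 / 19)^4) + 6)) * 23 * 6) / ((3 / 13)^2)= 6585250451 / 29327985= 224.54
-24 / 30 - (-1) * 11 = 51 / 5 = 10.20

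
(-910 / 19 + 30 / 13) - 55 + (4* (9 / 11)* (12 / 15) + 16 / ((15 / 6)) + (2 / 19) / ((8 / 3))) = -4973707 / 54340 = -91.53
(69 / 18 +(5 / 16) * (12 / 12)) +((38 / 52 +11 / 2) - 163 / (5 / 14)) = -1391593 / 3120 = -446.02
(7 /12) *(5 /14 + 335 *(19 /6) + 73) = 11909 /18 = 661.61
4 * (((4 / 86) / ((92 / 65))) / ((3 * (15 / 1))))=26 / 8901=0.00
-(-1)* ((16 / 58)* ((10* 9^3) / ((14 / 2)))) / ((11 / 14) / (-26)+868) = 3032640 / 9162289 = 0.33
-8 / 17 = -0.47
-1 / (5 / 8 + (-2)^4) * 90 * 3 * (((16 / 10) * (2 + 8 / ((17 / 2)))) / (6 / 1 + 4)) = -17280 / 2261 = -7.64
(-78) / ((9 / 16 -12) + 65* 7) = -1248 / 7097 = -0.18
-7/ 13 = -0.54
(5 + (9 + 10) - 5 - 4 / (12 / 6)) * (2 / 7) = 34 / 7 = 4.86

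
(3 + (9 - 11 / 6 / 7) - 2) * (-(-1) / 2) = 409 / 84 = 4.87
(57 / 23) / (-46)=-57 / 1058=-0.05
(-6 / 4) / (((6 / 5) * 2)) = -5 / 8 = -0.62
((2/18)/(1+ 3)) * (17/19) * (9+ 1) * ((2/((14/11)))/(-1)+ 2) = 85/798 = 0.11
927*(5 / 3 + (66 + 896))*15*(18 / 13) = 241196130 / 13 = 18553548.46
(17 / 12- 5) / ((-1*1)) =43 / 12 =3.58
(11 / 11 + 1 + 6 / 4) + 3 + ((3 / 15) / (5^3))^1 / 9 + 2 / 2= 7.50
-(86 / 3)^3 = -636056 / 27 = -23557.63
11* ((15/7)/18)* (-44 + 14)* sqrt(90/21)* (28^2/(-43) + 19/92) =19610525* sqrt(210)/193844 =1466.04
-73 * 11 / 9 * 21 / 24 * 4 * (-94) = 264187 / 9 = 29354.11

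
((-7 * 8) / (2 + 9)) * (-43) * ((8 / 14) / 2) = 688 / 11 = 62.55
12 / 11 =1.09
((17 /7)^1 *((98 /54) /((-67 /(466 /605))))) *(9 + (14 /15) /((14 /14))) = -8262646 /16416675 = -0.50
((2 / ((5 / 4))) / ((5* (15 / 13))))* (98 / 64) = 637 / 1500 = 0.42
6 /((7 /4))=24 /7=3.43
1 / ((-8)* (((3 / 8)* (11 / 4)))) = -4 / 33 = -0.12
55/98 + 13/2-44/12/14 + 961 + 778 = 513265/294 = 1745.80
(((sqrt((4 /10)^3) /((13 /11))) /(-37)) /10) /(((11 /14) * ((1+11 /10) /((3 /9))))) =-4 * sqrt(10) /108225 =-0.00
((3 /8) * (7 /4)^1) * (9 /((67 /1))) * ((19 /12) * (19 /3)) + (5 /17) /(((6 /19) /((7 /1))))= 3238151 /437376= 7.40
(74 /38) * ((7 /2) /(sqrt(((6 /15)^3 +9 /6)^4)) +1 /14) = 2.93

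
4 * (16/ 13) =64/ 13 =4.92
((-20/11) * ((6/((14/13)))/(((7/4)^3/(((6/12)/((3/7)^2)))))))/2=-2.57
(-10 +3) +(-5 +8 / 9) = -11.11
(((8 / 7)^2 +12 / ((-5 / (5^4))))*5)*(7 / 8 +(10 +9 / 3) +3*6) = -23407725 / 98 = -238854.34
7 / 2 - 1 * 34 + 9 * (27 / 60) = -529 / 20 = -26.45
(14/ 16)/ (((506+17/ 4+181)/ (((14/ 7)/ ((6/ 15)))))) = 1/ 158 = 0.01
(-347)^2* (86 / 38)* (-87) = -450450069 / 19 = -23707898.37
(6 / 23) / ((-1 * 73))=-6 / 1679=-0.00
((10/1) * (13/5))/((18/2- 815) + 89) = -26/717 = -0.04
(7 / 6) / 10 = 7 / 60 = 0.12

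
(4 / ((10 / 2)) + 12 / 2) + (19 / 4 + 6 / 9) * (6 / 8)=869 / 80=10.86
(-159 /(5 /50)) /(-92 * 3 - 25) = 1590 /301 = 5.28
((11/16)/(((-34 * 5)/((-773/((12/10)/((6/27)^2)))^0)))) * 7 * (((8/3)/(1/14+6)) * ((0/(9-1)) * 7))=0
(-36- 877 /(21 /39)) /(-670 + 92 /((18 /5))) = 104877 /40600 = 2.58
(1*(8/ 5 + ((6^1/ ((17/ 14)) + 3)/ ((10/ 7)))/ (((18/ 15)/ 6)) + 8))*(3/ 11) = 19071/ 1870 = 10.20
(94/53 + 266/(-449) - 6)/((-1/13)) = 1490762/23797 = 62.64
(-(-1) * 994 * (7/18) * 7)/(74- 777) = -24353/6327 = -3.85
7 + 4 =11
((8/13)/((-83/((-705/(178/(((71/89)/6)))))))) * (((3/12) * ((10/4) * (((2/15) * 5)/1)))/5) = 16685/51280554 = 0.00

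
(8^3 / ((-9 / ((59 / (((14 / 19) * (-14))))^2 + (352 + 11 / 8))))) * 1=-158206880 / 7203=-21964.03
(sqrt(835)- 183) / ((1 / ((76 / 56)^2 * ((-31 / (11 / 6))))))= 6143859 / 1078- 33573 * sqrt(835) / 1078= 4799.37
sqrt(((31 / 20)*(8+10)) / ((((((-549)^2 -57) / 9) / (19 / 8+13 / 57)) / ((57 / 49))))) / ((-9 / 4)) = -sqrt(3465173490) / 2636760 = -0.02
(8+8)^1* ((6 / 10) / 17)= 0.56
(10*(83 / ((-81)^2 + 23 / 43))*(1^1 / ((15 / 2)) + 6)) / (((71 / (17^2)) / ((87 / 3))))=2751884588 / 30048549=91.58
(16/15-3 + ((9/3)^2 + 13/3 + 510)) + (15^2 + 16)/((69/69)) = 3812/5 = 762.40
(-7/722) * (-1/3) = 7/2166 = 0.00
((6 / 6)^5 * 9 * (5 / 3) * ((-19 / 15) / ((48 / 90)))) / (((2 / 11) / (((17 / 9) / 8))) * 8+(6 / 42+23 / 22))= -11305 / 2332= -4.85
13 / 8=1.62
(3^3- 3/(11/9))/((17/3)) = 810/187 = 4.33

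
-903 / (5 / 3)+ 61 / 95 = -10282 / 19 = -541.16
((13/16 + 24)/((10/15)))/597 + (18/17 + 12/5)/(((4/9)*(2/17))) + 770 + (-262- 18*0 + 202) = 24714601/31840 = 776.21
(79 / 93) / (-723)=-79 / 67239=-0.00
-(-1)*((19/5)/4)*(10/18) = 19/36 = 0.53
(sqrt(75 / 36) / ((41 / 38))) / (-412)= -95 * sqrt(3) / 50676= -0.00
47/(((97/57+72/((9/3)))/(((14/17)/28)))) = 0.05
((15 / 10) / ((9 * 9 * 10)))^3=0.00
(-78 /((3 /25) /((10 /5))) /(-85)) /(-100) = -13 /85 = -0.15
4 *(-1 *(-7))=28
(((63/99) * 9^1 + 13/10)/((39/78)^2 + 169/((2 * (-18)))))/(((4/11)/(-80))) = 6957/20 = 347.85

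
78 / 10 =39 / 5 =7.80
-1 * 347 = -347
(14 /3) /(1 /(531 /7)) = 354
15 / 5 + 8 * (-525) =-4197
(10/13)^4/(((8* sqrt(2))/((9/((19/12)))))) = 67500* sqrt(2)/542659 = 0.18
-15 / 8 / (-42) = 5 / 112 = 0.04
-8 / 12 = -2 / 3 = -0.67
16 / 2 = 8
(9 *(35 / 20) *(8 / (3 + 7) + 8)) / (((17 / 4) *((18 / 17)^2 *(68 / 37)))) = 2849 / 180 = 15.83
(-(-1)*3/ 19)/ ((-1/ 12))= -36/ 19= -1.89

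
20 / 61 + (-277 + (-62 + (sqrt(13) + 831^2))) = sqrt(13) + 42103562 / 61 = 690225.93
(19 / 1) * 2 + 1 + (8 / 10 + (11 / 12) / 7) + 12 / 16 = 8543 / 210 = 40.68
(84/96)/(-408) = -7/3264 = -0.00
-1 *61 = -61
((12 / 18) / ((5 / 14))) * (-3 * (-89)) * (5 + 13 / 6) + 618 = 62848 / 15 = 4189.87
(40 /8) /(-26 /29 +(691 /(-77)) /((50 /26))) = -279125 /310557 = -0.90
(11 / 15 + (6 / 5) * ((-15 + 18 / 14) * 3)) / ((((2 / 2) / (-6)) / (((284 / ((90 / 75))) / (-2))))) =-725194 / 21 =-34533.05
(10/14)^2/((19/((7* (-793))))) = -19825/133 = -149.06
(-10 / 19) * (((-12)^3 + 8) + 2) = 17180 / 19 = 904.21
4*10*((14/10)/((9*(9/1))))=0.69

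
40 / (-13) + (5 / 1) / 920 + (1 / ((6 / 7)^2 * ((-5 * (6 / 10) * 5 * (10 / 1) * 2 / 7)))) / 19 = -188553107 / 61354800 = -3.07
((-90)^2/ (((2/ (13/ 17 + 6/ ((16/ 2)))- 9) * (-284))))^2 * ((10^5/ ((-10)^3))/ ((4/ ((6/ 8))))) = -3262764796875/ 12616231684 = -258.62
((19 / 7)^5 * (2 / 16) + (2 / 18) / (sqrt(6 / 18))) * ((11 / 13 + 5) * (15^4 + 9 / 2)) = 427538 * sqrt(3) / 13 + 4763818864179 / 873964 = 5507781.07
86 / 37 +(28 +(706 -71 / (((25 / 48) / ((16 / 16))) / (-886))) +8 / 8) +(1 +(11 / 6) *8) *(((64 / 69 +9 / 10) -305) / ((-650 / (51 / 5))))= 10088740620107 / 82972500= 121591.38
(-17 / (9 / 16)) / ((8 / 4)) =-136 / 9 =-15.11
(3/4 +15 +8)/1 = 95/4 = 23.75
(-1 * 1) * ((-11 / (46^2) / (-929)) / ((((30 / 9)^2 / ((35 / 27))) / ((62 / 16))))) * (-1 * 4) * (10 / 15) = 2387 / 353837520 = 0.00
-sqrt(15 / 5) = -sqrt(3) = -1.73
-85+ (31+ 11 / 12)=-637 / 12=-53.08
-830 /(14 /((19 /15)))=-1577 /21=-75.10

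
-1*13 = -13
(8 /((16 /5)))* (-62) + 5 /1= -150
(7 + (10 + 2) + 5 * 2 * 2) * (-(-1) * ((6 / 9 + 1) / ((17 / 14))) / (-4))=-455 / 34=-13.38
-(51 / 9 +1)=-6.67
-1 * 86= -86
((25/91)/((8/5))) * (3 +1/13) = 625/1183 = 0.53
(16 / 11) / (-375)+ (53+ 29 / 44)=885311 / 16500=53.66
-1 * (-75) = 75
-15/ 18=-5/ 6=-0.83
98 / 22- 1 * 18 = -13.55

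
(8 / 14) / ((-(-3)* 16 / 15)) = 0.18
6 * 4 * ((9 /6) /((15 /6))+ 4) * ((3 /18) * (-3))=-276 /5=-55.20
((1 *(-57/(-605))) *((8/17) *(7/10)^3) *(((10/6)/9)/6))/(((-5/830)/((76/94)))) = -20554618/326291625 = -0.06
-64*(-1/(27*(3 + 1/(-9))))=32/39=0.82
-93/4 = -23.25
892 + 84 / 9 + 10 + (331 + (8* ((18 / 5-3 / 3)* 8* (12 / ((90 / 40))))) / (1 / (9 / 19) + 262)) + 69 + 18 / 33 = 1315.24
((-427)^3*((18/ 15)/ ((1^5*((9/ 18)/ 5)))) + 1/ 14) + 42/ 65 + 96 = -850170866347/ 910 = -934253699.28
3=3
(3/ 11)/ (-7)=-3/ 77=-0.04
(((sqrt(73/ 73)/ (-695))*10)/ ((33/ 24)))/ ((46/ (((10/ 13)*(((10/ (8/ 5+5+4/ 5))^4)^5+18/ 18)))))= -764789251818332892698134900302944080/ 10570928980371148596237881329965599971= -0.07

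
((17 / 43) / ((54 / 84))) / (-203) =-34 / 11223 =-0.00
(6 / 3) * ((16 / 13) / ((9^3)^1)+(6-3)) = 6.00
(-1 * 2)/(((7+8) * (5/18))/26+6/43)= -13416/2011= -6.67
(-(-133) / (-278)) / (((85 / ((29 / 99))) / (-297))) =0.49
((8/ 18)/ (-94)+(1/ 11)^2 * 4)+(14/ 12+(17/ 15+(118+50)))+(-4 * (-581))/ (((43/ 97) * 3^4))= 46558421023/ 198078210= 235.05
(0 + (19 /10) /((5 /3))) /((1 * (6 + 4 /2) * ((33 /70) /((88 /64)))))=133 /320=0.42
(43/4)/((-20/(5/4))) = -43/64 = -0.67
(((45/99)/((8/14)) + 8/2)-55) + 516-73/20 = 25418/55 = 462.15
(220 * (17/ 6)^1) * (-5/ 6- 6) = -38335/ 9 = -4259.44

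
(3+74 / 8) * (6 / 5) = 14.70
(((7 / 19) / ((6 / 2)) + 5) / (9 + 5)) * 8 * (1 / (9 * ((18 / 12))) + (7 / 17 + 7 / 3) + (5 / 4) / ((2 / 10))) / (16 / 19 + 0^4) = 1215523 / 38556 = 31.53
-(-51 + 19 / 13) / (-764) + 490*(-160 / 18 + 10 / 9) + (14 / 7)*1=-85123655 / 22347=-3809.18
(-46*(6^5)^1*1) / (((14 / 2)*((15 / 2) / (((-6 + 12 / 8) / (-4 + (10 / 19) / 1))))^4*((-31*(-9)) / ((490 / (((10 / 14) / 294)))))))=-9326944691568 / 283669375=-32879.63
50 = 50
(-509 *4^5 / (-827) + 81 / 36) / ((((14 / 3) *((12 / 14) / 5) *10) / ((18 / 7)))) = 2690109 / 13232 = 203.30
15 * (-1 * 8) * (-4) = 480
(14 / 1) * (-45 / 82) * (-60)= 18900 / 41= 460.98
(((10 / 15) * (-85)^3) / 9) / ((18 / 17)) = -10440125 / 243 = -42963.48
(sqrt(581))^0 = 1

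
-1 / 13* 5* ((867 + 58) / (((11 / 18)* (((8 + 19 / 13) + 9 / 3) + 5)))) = -33.34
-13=-13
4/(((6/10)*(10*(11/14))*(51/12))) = 112/561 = 0.20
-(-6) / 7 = 6 / 7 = 0.86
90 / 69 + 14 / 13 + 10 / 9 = 9398 / 2691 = 3.49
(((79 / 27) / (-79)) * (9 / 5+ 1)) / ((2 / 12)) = -28 / 45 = -0.62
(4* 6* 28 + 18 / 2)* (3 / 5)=2043 / 5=408.60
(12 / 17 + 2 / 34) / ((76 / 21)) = 273 / 1292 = 0.21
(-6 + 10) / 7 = 4 / 7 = 0.57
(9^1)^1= 9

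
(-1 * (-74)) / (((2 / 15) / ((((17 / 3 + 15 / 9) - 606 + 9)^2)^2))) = 1811686549639385 / 27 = 67099501838495.74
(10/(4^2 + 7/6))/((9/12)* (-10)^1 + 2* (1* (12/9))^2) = -1080/7313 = -0.15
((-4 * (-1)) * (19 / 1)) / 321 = 76 / 321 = 0.24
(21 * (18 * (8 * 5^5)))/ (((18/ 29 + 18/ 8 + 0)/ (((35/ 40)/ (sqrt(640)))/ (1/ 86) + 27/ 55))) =657720000/ 407 + 114568125 * sqrt(10)/ 37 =11407809.45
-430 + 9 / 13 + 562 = 1725 / 13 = 132.69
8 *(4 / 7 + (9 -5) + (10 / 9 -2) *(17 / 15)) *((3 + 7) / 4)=13472 / 189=71.28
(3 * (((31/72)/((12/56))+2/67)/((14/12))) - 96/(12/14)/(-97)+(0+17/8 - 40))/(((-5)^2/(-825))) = 378042775/363944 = 1038.74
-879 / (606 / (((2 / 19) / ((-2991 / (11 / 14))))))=3223 / 80356206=0.00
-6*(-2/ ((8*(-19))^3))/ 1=-0.00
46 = 46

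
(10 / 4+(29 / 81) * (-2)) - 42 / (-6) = 1423 / 162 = 8.78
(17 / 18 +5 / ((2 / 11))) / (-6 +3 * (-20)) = -128 / 297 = -0.43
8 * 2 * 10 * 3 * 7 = 3360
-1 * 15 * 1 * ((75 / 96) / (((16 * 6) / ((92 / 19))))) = -2875 / 4864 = -0.59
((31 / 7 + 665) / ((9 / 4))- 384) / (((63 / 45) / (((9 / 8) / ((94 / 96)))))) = -163440 / 2303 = -70.97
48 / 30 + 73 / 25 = 113 / 25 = 4.52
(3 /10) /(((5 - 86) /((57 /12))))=-19 /1080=-0.02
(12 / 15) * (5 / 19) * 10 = 40 / 19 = 2.11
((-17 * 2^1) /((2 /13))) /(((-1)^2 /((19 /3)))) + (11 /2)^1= -8365 /6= -1394.17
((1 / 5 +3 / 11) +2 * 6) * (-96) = -1197.38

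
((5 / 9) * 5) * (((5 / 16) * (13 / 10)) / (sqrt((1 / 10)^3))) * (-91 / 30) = -29575 * sqrt(10) / 864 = -108.25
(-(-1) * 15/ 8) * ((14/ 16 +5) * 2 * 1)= 705/ 32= 22.03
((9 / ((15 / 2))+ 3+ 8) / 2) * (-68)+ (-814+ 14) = -6074 / 5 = -1214.80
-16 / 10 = -8 / 5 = -1.60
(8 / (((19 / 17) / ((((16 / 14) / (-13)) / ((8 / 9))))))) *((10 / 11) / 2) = -6120 / 19019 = -0.32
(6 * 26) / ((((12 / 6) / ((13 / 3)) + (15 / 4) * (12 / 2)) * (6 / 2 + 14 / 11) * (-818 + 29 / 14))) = -208208 / 106839319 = -0.00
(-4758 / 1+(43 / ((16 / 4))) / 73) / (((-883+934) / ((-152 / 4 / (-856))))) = -26396567 / 6373776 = -4.14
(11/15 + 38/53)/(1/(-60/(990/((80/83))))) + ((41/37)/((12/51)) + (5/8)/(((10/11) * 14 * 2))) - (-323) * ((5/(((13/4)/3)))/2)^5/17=3345411337218811375/2680313885016768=1248.14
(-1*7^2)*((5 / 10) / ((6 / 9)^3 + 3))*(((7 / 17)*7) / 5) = -4.28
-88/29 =-3.03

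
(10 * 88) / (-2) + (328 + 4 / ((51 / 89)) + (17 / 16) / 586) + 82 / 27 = -438882757 / 4303584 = -101.98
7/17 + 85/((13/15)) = 21766/221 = 98.49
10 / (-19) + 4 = 66 / 19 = 3.47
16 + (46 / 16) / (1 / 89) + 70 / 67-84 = 101261 / 536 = 188.92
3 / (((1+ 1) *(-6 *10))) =-0.02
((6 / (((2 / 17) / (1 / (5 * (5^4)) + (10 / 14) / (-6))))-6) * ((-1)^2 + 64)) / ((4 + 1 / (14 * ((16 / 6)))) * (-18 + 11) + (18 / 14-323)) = 2.24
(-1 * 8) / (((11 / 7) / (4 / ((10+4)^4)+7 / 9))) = -134474 / 33957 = -3.96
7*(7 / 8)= 49 / 8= 6.12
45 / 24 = 15 / 8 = 1.88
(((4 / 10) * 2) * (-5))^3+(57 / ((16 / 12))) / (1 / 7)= 941 / 4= 235.25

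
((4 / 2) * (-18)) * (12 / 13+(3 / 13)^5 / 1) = -12347100 / 371293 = -33.25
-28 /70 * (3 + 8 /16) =-7 /5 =-1.40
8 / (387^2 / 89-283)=356 / 62291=0.01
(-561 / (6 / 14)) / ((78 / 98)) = -64141 / 39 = -1644.64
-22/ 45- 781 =-35167/ 45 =-781.49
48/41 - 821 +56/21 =-100511/123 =-817.16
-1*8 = -8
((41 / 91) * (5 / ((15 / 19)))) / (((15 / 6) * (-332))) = -779 / 226590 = -0.00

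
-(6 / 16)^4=-81 / 4096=-0.02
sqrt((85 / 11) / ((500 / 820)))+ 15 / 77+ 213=216.75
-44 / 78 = -22 / 39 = -0.56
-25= -25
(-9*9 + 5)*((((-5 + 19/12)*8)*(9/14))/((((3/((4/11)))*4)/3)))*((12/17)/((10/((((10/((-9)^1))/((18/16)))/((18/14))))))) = -99712/15147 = -6.58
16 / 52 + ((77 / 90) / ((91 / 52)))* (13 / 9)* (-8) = -28124 / 5265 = -5.34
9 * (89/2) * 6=2403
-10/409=-0.02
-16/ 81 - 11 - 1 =-988/ 81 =-12.20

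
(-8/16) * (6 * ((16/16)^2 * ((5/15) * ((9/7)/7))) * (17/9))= -17/49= -0.35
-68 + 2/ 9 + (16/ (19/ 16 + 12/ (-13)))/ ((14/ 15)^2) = 8170/ 4851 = 1.68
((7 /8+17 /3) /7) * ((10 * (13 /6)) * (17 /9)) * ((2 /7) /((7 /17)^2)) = 50137165 /777924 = 64.45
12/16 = 3/4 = 0.75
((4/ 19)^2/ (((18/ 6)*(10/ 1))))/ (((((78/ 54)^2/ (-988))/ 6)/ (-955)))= 990144/ 247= 4008.68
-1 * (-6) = 6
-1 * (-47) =47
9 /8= 1.12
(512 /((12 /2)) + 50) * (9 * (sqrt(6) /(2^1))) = 609 * sqrt(6) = 1491.74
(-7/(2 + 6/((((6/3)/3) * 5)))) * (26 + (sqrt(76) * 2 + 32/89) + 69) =-297045/1691 - 140 * sqrt(19)/19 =-207.78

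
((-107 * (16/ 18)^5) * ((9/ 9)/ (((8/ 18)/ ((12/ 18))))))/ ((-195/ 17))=29802496/ 3838185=7.76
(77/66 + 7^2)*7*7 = 14749/6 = 2458.17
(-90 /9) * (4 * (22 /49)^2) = -19360 /2401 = -8.06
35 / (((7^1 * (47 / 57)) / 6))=1710 / 47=36.38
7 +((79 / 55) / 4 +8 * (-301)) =-528141 / 220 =-2400.64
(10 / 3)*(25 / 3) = 250 / 9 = 27.78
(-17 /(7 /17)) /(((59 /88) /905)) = -55728.72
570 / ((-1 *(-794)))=285 / 397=0.72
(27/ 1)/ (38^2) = 27/ 1444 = 0.02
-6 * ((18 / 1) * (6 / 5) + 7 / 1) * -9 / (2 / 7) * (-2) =-54054 / 5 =-10810.80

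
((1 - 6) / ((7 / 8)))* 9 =-360 / 7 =-51.43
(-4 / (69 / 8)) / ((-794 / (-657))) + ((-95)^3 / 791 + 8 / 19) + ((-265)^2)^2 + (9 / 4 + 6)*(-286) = 1353510456986703223 / 274459598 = 4931547181.62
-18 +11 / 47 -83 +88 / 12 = -93.43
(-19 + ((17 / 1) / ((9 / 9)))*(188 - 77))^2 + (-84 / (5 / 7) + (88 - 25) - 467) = 17444512 / 5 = 3488902.40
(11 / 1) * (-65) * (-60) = 42900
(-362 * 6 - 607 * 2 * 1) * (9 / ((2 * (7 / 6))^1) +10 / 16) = -424943 / 28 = -15176.54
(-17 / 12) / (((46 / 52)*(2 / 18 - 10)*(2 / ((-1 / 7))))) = -0.01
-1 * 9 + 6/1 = -3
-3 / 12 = -1 / 4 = -0.25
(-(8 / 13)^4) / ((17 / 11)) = -45056 / 485537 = -0.09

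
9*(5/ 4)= 45/ 4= 11.25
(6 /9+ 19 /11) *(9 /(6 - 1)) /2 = 237 /110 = 2.15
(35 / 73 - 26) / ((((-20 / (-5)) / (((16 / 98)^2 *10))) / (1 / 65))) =-59616 / 2278549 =-0.03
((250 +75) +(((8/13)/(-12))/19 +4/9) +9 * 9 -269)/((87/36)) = 1222132/21489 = 56.87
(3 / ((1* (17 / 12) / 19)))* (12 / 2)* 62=254448 / 17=14967.53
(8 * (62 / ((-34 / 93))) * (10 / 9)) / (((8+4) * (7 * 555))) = -3844 / 118881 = -0.03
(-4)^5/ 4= -256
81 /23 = 3.52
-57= -57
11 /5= 2.20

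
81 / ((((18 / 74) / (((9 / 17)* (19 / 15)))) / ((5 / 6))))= 6327 / 34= 186.09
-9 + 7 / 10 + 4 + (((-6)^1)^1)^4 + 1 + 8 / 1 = 13007 / 10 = 1300.70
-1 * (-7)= 7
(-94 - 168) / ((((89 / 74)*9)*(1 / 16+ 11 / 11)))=-310208 / 13617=-22.78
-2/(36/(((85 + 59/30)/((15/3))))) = -2609/2700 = -0.97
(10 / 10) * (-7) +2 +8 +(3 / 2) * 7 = 27 / 2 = 13.50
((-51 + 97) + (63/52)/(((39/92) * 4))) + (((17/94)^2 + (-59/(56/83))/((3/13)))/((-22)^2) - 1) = 1363921433597/30355477152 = 44.93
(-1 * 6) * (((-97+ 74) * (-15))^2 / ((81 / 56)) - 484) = -1472488 / 3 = -490829.33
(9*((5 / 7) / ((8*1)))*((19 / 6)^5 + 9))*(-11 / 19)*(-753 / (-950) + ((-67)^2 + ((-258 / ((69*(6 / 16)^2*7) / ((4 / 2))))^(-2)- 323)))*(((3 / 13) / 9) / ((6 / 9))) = -6717062467058534784523 / 275149777199431680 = -24412.39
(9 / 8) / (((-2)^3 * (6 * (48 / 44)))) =-11 / 512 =-0.02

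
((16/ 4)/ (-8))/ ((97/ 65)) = -65/ 194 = -0.34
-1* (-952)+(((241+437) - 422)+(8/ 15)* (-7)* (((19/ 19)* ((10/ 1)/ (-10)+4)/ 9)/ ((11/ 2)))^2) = 19732456/ 16335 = 1207.99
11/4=2.75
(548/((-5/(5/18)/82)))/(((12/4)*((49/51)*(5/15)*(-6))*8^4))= 95489/903168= 0.11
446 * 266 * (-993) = -117805548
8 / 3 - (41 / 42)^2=3023 / 1764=1.71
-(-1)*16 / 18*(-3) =-8 / 3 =-2.67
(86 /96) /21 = 43 /1008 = 0.04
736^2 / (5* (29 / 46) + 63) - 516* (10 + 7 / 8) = 15684443 / 6086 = 2577.13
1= 1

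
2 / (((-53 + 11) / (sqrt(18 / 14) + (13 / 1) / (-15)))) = 13 / 315 - sqrt(7) / 49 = -0.01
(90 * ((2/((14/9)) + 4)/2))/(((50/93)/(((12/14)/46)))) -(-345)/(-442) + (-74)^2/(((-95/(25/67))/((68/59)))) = -1620556088498/93533375845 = -17.33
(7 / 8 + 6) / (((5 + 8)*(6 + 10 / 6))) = 165 / 2392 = 0.07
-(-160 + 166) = -6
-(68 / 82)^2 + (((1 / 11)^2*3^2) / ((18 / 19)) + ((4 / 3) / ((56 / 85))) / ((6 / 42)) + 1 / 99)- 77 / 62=1398934627 / 113497758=12.33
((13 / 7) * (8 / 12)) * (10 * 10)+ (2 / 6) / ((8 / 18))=10463 / 84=124.56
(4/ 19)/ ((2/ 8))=16/ 19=0.84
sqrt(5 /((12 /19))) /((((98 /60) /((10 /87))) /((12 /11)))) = 0.22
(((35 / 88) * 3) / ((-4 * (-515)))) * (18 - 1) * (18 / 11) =3213 / 199408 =0.02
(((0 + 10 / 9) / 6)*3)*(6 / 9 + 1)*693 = 1925 / 3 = 641.67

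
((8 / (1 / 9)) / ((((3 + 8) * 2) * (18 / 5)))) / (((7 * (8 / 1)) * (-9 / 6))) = -5 / 462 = -0.01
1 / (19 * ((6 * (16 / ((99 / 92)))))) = 33 / 55936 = 0.00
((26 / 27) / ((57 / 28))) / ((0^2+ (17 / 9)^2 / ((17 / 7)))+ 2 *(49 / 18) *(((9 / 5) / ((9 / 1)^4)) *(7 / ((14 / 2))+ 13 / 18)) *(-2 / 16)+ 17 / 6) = 42456960 / 386137019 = 0.11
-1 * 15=-15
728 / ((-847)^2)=104 / 102487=0.00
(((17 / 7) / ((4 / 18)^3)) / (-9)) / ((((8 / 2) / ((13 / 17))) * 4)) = -1053 / 896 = -1.18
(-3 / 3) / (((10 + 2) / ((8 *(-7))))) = 14 / 3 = 4.67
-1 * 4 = -4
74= 74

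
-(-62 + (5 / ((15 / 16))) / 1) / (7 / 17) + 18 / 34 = 49319 / 357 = 138.15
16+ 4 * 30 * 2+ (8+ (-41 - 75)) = 148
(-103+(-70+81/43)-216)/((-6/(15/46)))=41615/1978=21.04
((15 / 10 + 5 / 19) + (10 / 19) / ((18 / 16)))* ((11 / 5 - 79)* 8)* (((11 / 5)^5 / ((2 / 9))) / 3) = -31457769728 / 296875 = -105963.01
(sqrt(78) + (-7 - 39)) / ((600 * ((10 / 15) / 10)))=-23 / 20 + sqrt(78) / 40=-0.93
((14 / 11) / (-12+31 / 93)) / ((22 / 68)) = -0.34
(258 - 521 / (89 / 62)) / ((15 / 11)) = -20548 / 267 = -76.96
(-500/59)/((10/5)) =-250/59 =-4.24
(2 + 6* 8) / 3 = 50 / 3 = 16.67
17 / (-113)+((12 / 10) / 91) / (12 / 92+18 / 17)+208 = 1656509041 / 7969325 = 207.86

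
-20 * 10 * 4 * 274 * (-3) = 657600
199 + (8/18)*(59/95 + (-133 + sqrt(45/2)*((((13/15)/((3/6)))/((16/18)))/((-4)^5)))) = 39947/285 - 13*sqrt(10)/10240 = 140.16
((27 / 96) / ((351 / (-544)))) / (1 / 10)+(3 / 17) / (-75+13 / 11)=-2347967 / 538356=-4.36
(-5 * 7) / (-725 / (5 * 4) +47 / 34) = 2380 / 2371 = 1.00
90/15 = 6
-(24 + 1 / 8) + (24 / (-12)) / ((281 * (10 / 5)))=-54241 / 2248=-24.13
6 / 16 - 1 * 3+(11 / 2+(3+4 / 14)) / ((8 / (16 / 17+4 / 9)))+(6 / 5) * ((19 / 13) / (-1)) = -530399 / 185640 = -2.86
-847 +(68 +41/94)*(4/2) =-33376/47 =-710.13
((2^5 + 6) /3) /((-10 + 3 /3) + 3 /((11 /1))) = -209 /144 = -1.45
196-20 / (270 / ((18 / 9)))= 5288 / 27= 195.85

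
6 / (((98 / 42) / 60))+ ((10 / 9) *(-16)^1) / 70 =9704 / 63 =154.03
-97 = -97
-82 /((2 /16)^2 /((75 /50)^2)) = -11808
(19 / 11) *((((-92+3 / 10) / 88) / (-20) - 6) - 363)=-637.27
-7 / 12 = -0.58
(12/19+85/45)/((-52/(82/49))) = -17671/217854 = -0.08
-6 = -6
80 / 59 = 1.36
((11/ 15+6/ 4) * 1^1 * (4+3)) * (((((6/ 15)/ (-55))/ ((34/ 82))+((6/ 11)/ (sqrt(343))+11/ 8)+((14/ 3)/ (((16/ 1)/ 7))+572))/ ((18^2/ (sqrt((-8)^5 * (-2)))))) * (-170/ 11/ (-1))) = 145792 * sqrt(7)/ 68607+242228302064/ 2205225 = 109848.52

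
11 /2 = 5.50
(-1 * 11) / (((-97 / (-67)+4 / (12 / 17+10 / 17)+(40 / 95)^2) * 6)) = -2926627 / 7528278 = -0.39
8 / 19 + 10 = 198 / 19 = 10.42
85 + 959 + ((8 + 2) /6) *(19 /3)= 9491 /9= 1054.56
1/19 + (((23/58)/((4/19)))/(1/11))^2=439091555/1022656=429.36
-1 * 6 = -6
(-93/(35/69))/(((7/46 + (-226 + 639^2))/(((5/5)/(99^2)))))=-32798/715509149355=-0.00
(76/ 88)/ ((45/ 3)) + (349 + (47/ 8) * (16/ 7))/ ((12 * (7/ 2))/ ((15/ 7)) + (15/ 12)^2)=67201969/ 3910830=17.18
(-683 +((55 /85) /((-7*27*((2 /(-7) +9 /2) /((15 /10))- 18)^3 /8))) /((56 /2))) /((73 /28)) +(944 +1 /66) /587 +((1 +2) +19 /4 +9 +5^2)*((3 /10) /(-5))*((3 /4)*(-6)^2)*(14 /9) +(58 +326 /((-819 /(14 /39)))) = -301850300050309072679 /980933836752054900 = -307.72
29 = 29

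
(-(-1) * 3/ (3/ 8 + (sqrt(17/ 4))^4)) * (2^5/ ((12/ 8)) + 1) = 1072/ 295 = 3.63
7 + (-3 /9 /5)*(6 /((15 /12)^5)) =107327 /15625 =6.87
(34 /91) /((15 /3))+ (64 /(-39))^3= -9019898 /2076165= -4.34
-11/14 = -0.79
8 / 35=0.23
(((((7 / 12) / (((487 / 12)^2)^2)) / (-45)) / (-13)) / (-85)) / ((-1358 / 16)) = 1536 / 30145317439603925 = 0.00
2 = 2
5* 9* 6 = 270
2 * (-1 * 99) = -198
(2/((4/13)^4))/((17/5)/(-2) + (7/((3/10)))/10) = 428415/1216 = 352.31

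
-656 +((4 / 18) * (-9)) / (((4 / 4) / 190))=-1036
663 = 663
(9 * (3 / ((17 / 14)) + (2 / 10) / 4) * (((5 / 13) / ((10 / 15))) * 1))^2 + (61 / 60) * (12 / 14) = 18834803867 / 109403840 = 172.16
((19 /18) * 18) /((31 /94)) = 57.61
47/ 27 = 1.74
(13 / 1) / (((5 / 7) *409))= 91 / 2045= 0.04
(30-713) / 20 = -683 / 20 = -34.15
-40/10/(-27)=4/27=0.15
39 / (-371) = -39 / 371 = -0.11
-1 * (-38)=38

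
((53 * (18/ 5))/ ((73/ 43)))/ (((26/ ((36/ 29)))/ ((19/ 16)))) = 3507381/ 550420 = 6.37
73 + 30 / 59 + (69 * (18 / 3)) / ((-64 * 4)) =542923 / 7552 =71.89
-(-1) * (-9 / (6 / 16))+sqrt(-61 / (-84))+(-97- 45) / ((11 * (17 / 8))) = -5624 / 187+sqrt(1281) / 42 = -29.22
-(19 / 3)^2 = -361 / 9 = -40.11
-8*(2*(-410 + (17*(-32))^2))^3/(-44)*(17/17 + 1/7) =42904844390718464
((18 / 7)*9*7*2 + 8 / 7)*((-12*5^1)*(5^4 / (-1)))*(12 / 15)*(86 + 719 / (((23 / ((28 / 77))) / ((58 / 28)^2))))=114083657880000 / 86779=1314645915.26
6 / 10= 3 / 5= 0.60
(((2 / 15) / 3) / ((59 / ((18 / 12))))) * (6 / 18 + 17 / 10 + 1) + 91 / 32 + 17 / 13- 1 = 3.15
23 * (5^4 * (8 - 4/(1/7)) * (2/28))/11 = -143750/77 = -1866.88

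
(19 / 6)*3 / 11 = 19 / 22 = 0.86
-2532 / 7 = -361.71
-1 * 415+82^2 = 6309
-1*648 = -648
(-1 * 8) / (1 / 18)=-144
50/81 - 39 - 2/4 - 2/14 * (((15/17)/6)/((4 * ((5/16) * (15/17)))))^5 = -413371939/10631250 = -38.88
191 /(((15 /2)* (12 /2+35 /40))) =3056 /825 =3.70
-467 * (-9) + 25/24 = 100897/24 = 4204.04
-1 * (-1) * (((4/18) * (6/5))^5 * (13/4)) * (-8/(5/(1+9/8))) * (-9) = 56576/421875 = 0.13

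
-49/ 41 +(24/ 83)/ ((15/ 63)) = 329/ 17015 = 0.02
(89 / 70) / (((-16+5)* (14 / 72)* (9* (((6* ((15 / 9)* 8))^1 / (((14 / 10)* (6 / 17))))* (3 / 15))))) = -267 / 130900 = -0.00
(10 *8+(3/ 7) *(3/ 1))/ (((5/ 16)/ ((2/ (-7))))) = -18208/ 245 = -74.32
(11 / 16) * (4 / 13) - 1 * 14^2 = -10181 / 52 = -195.79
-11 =-11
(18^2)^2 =104976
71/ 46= 1.54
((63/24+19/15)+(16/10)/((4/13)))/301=1091/36120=0.03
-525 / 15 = -35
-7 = -7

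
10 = 10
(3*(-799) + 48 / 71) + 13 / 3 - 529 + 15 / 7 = -4352002 / 1491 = -2918.85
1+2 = 3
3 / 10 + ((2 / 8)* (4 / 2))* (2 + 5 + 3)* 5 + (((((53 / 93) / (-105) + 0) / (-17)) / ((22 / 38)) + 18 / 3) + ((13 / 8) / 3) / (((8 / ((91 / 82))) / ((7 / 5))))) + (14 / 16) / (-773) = 46527599402897 / 1481552924544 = 31.40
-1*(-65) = 65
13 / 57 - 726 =-41369 / 57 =-725.77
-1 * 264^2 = -69696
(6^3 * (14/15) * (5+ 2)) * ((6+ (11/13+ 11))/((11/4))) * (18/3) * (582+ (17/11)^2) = 2778080191488/86515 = 32110965.63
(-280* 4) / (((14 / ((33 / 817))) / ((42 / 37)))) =-3.67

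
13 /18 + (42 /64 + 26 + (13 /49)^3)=928295101 /33882912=27.40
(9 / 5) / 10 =9 / 50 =0.18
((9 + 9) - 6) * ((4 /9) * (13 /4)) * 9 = 156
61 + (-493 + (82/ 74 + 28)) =-14907/ 37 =-402.89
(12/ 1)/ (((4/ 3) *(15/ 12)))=7.20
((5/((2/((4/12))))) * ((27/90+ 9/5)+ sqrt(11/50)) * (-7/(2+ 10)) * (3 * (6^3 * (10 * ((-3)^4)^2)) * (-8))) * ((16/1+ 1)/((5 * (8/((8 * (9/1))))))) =505931832 * sqrt(22)+ 10624568472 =12997599110.21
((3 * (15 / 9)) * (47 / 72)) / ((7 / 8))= 235 / 63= 3.73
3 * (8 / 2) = 12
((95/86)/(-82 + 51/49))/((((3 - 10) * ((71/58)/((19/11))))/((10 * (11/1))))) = 3664150/12111251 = 0.30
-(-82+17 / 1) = 65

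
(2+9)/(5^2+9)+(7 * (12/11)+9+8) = 9335/374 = 24.96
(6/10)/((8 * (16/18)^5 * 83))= 177147/108789760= 0.00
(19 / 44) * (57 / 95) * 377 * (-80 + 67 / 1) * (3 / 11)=-838071 / 2420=-346.31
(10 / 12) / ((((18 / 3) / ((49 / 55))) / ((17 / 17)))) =49 / 396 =0.12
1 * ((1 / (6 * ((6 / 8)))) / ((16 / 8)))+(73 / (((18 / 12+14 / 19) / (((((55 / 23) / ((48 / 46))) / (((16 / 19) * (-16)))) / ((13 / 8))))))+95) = 91.70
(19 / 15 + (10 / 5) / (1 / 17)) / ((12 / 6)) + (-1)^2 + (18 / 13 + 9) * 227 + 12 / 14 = 6488659 / 2730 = 2376.80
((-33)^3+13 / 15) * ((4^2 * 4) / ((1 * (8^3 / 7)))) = -1886647 / 60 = -31444.12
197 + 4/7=1383/7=197.57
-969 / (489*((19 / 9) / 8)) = -1224 / 163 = -7.51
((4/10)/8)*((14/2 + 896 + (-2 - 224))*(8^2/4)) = 2708/5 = 541.60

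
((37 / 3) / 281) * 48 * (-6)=-12.64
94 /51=1.84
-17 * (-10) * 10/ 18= 850/ 9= 94.44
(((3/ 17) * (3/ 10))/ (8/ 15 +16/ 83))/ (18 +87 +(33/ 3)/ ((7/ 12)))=5229/ 8882704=0.00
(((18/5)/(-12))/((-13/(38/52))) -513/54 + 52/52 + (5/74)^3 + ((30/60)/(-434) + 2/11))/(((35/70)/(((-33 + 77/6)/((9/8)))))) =24880946404897/83591886105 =297.65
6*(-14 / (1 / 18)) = -1512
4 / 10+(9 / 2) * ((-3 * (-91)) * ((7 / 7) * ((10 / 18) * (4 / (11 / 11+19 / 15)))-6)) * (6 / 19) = -3144314 / 1615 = -1946.94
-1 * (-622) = 622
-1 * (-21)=21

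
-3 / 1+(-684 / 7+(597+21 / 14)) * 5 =35013 / 14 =2500.93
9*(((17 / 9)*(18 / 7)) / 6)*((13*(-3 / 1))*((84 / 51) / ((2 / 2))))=-468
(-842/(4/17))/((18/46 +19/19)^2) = -3786053/2048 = -1848.66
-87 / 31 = -2.81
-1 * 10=-10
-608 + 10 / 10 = -607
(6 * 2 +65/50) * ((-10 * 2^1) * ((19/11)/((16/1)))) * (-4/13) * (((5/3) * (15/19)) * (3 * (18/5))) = 17955/143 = 125.56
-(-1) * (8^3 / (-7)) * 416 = -212992 / 7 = -30427.43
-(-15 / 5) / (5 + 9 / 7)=21 / 44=0.48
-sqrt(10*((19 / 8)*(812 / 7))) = -sqrt(2755) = -52.49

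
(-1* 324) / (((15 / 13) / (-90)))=25272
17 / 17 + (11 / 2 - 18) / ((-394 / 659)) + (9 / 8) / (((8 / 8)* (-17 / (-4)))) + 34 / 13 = 24.79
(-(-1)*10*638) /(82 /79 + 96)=252010 /3833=65.75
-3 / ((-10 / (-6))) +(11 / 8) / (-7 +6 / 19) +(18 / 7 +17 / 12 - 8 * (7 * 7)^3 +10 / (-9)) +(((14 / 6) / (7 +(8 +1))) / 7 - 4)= -602440164659 / 640080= -941195.11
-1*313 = -313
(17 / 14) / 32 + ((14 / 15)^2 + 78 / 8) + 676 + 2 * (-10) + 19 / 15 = 67326913 / 100800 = 667.93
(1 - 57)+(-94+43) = -107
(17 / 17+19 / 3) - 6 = 4 / 3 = 1.33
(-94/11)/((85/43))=-4.32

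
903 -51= 852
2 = 2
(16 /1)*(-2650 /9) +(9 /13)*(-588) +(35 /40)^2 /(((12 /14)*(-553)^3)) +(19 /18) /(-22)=-138569881018607 /27073757568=-5118.24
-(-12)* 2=24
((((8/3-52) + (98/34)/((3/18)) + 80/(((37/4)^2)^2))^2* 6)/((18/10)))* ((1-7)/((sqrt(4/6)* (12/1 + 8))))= -4685884748210572418* sqrt(6)/9135959059648521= -1256.36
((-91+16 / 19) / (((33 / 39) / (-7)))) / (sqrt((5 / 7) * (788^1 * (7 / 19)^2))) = 22269 * sqrt(6895) / 21670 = 85.33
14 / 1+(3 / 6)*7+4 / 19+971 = 37571 / 38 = 988.71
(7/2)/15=7/30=0.23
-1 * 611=-611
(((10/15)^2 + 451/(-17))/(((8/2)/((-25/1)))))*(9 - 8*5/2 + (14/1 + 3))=99775/102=978.19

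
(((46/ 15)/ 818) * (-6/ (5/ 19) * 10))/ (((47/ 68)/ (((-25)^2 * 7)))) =-104006000/ 19223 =-5410.50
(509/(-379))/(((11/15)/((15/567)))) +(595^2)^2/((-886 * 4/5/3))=-493777807065913025/930820968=-530475595.24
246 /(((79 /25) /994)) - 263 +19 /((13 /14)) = 79221213 /1027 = 77138.47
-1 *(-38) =38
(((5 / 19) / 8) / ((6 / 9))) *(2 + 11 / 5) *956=15057 / 76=198.12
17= 17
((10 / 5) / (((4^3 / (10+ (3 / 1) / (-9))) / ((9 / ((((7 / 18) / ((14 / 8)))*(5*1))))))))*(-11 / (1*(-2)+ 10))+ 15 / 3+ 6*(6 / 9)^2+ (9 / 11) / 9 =371131 / 84480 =4.39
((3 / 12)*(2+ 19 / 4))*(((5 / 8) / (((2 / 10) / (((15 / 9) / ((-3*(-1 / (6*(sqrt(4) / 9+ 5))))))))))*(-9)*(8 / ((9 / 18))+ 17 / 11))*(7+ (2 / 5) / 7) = -504120825 / 4928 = -102297.25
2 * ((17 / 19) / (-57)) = -34 / 1083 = -0.03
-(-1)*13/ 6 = 13/ 6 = 2.17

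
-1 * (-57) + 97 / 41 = 2434 / 41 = 59.37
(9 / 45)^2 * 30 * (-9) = -54 / 5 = -10.80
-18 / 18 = -1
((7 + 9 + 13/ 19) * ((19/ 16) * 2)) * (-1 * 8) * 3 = -951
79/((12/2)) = 79/6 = 13.17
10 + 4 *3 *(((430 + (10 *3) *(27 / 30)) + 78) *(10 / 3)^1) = 21410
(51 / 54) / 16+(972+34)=289745 / 288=1006.06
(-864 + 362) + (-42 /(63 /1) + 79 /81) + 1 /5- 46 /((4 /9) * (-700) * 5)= -501.46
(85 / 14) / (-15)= -17 / 42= -0.40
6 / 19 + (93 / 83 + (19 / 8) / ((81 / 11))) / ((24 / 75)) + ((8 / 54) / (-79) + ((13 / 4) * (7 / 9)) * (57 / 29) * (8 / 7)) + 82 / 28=1760750485997 / 131105169216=13.43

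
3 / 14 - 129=-1803 / 14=-128.79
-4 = -4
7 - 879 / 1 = -872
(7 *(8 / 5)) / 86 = 28 / 215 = 0.13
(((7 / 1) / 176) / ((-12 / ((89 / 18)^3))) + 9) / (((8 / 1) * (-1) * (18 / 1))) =-105919873 / 1773674496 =-0.06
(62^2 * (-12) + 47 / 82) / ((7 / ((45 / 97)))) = -170210205 / 55678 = -3057.05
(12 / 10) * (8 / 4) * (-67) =-804 / 5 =-160.80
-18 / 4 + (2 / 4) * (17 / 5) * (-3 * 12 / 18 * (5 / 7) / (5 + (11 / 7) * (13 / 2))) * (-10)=-1237 / 426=-2.90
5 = 5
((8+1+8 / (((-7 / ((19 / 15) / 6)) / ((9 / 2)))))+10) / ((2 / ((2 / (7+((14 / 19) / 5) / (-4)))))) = 7942 / 3087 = 2.57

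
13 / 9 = 1.44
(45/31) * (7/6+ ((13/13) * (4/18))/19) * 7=455/38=11.97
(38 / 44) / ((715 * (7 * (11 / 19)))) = 361 / 1211210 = 0.00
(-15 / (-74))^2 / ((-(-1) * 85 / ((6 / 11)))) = 135 / 512006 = 0.00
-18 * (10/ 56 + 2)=-549/ 14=-39.21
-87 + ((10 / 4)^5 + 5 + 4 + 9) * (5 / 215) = -116011 / 1376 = -84.31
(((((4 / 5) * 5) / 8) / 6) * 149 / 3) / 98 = 149 / 3528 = 0.04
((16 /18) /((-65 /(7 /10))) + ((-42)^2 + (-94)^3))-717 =-2426395753 /2925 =-829537.01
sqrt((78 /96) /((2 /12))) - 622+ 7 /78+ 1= -48431 /78+ sqrt(78) /4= -618.70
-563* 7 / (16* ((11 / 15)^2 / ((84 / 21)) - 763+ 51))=886725 / 2562716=0.35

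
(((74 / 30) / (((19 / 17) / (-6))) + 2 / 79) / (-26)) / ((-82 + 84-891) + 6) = -49596 / 86149895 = -0.00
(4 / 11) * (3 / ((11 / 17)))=204 / 121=1.69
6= 6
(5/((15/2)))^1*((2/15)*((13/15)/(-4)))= -13/675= -0.02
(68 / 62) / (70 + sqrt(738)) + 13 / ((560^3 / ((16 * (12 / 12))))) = 13062278643 / 708072736000-51 * sqrt(82) / 64511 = 0.01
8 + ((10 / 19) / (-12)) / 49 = 44683 / 5586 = 8.00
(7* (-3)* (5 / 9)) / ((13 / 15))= -175 / 13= -13.46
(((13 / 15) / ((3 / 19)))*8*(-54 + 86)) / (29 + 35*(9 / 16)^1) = 53248 / 1845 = 28.86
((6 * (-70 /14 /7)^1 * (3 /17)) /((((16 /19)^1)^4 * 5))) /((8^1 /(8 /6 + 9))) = -12119853 /31195136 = -0.39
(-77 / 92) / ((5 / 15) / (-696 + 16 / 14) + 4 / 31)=-6.51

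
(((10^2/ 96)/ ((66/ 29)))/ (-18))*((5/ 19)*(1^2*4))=-3625/ 135432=-0.03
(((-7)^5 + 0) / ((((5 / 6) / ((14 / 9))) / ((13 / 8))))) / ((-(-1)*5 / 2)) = -1529437 / 75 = -20392.49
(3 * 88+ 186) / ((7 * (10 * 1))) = 45 / 7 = 6.43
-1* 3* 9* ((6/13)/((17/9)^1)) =-1458/221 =-6.60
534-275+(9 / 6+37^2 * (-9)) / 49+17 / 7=981 / 98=10.01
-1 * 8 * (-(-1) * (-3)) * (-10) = -240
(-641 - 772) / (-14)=1413 / 14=100.93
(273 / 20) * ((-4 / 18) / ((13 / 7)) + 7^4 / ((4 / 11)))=21630217 / 240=90125.90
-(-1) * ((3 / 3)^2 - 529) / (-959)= 528 / 959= 0.55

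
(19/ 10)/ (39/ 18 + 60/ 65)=741/ 1205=0.61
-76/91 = -0.84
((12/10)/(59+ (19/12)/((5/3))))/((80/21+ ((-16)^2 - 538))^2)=2646/10230156959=0.00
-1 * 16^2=-256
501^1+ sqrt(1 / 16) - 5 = 1985 / 4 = 496.25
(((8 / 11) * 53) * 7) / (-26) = -1484 / 143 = -10.38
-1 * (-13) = 13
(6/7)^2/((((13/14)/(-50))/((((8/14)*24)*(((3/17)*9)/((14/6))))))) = -27993600/75803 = -369.29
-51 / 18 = -17 / 6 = -2.83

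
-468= -468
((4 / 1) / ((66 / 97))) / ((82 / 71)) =6887 / 1353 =5.09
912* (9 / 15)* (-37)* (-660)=13362624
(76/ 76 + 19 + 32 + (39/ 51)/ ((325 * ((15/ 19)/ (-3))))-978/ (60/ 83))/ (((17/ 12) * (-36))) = 5528863/ 216750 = 25.51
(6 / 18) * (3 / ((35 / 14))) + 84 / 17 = 454 / 85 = 5.34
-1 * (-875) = 875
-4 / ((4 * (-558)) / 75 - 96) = 25 / 786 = 0.03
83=83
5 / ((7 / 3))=15 / 7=2.14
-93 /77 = -1.21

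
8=8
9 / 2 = 4.50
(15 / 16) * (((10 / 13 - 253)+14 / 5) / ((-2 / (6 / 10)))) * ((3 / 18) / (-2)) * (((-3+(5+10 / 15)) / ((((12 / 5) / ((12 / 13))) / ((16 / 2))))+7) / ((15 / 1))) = -9614309 / 1622400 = -5.93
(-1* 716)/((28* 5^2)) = -179/175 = -1.02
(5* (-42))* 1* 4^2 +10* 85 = -2510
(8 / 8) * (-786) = -786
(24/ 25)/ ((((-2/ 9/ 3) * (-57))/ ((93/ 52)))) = 2511/ 6175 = 0.41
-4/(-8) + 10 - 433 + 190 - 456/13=-6957/26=-267.58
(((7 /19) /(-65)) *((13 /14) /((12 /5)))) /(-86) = 1 /39216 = 0.00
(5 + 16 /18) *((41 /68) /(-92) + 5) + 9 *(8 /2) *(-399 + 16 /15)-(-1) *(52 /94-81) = -21135962471 /1470160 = -14376.64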